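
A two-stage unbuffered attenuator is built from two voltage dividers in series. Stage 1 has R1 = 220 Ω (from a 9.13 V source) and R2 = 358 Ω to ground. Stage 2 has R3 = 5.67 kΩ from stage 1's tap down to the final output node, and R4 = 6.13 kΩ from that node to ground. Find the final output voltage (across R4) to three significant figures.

V_out ≈ 2.90 V

Stage 2 presents R3+R4 = 11800 Ω as a load on stage 1's tap.
Stage 1's lower leg becomes R2‖(R3+R4) = 347.5 Ω, so V_mid = 9.13 × 347.5/567.5 = 5.590 V.
Stage 2 is itself unloaded: V_out = V_mid × R4/(R3+R4) = 5.590 × 6130/11800 = 2.90 V.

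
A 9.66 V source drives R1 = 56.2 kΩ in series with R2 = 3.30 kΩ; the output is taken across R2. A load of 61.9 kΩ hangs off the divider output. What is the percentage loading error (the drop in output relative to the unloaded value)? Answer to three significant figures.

4.79 %

The divider's output (Thévenin) resistance is R1‖R2 = 3.117 kΩ.
Fractional drop under load = R_th/(R_th + R_L) = 3.117 / (3.117 + 61.9) = 0.04794.
So the output falls by 4.79 %.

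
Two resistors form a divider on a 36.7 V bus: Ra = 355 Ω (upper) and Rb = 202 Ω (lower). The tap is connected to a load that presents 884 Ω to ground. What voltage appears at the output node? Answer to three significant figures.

V_out ≈ 11.6 V

The load sits in parallel with Rb: Rb‖R_L = (202 × 884) / (202 + 884) = 164.4 Ω.
V_out = 36.7 × 164.4 / (355 + 164.4) = 36.7 × 164.4/519.4 = 11.6 V.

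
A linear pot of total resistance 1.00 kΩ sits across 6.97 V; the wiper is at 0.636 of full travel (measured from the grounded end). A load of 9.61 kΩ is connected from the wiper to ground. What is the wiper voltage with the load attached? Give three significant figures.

V ≈ 4.33 V

The wiper splits the pot into (1−α)R = 364.0 Ω above and αR = 636.0 Ω below.
Lower section ‖ load = 596.5 Ω.
V_wiper = 6.97 × 596.5/(364.0 + 596.5) = 4.33 V.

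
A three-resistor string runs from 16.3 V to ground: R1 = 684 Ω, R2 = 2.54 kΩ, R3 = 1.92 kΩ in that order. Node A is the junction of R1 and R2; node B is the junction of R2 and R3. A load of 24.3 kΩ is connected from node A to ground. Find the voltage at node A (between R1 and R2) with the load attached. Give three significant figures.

V ≈ 13.8 V

Below node A the series string R2+R3 = 4460 Ω sits in parallel with the 24300 Ω load: 3768 Ω.
V_A = 16.3 × 3768/(684 + 3768) = 13.8 V.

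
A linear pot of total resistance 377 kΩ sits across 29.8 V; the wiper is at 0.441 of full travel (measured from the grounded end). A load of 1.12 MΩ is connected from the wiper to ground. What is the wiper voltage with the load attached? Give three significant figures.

The wiper splits the pot into (1−α)R = 210.7 kΩ above and αR = 166.3 kΩ below.
Lower section ‖ load = 144.8 kΩ.
V_wiper = 29.8 × 144.8/(210.7 + 144.8) = 12.1 V.

V ≈ 12.1 V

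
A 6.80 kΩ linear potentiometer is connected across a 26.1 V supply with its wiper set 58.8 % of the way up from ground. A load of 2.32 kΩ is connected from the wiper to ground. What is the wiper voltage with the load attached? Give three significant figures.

The wiper splits the pot into (1−α)R = 2.802 kΩ above and αR = 3.998 kΩ below.
Lower section ‖ load = 1.468 kΩ.
V_wiper = 26.1 × 1.468/(2.802 + 1.468) = 8.97 V.

V ≈ 8.97 V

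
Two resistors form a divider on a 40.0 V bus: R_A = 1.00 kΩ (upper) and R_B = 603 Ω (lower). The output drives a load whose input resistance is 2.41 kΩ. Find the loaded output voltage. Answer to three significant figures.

V_out ≈ 13.0 V

The load sits in parallel with R_B: R_B‖R_L = (603 × 2410) / (603 + 2410) = 482.3 Ω.
V_out = 40.0 × 482.3 / (1000 + 482.3) = 40.0 × 482.3/1482 = 13.0 V.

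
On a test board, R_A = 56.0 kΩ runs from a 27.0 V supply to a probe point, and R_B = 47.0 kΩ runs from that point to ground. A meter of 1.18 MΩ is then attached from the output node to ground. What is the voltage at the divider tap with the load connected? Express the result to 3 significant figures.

The load sits in parallel with R_B: R_B‖R_L = (47.0 × 1180) / (47.0 + 1180) = 45.20 kΩ.
V_out = 27.0 × 45.20 / (56.0 + 45.20) = 27.0 × 45.20/101.2 = 12.1 V.

V_out ≈ 12.1 V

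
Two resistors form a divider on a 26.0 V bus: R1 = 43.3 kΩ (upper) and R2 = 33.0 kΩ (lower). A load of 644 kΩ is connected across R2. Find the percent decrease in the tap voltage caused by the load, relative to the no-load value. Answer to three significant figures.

The divider's output (Thévenin) resistance is R1‖R2 = 18.73 kΩ.
Fractional drop under load = R_th/(R_th + R_L) = 18.73 / (18.73 + 644) = 0.02826.
So the output falls by 2.83 %.

2.83 %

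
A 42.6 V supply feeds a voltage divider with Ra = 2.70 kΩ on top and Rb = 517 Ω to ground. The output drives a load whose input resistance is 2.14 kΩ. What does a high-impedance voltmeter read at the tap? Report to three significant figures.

V_out ≈ 5.69 V

The load sits in parallel with Rb: Rb‖R_L = (517 × 2140) / (517 + 2140) = 416.4 Ω.
V_out = 42.6 × 416.4 / (2700 + 416.4) = 42.6 × 416.4/3116 = 5.69 V.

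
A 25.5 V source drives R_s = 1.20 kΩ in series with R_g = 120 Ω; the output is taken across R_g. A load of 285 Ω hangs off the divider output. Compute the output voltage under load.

V_out ≈ 1.68 V

The load sits in parallel with R_g: R_g‖R_L = (120 × 285) / (120 + 285) = 84.44 Ω.
V_out = 25.5 × 84.44 / (1200 + 84.44) = 25.5 × 84.44/1284 = 1.68 V.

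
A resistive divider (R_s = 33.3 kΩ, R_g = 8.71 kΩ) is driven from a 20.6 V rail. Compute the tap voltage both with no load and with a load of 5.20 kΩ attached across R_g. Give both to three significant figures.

Unloaded: 4.27 V; loaded: 1.83 V

Open-circuit: V = 20.6 × 8.71/(33.3 + 8.71) = 4.27 V.
With the load, R_g becomes R_g‖R_L = 3.256 kΩ, so V = 20.6 × 3.256/36.56 = 1.83 V.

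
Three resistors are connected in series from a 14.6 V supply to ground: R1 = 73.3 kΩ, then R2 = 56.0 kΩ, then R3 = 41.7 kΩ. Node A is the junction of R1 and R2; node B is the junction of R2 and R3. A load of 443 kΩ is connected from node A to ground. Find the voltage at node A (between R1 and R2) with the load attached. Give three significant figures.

V ≈ 7.62 V

Below node A the series string R2+R3 = 97.70 kΩ sits in parallel with the 443 kΩ load: 80.05 kΩ.
V_A = 14.6 × 80.05/(73.3 + 80.05) = 7.62 V.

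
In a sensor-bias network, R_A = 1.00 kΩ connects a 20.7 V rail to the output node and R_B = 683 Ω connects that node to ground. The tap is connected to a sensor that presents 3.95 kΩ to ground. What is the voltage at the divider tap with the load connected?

V_out ≈ 7.62 V

The load sits in parallel with R_B: R_B‖R_L = (683 × 3950) / (683 + 3950) = 582.3 Ω.
V_out = 20.7 × 582.3 / (1000 + 582.3) = 20.7 × 582.3/1582 = 7.62 V.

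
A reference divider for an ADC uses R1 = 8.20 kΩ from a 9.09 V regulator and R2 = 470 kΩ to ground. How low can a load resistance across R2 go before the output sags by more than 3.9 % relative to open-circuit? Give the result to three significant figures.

Output resistance R_th = R1‖R2 = (8.20 × 470)/478.2 = 8.059 kΩ.
The fractional drop is R_th/(R_th + R_L); requiring this ≤ 0.0390 gives R_L ≥ R_th(1/0.0390 − 1) = 8.059 × 24.64 = 199 kΩ.

R_L(min) ≈ 199 kΩ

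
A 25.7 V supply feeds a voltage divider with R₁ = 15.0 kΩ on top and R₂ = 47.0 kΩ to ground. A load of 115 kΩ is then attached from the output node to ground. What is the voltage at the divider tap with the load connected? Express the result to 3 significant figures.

The load sits in parallel with R₂: R₂‖R_L = (47.0 × 115) / (47.0 + 115) = 33.36 kΩ.
V_out = 25.7 × 33.36 / (15.0 + 33.36) = 25.7 × 33.36/48.36 = 17.7 V.
(Unloaded it would have been 19.5 V.)

V_out ≈ 17.7 V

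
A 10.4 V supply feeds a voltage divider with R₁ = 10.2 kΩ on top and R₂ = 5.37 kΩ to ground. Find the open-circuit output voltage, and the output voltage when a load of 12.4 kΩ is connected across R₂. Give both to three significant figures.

Unloaded: 3.59 V; loaded: 2.79 V

Open-circuit: V = 10.4 × 5.37/(10.2 + 5.37) = 3.59 V.
With the load, R₂ becomes R₂‖R_L = 3.747 kΩ, so V = 10.4 × 3.747/13.95 = 2.79 V.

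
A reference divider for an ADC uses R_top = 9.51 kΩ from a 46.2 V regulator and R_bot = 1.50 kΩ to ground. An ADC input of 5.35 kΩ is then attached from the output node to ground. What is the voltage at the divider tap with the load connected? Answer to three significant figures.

V_out ≈ 5.07 V

The load sits in parallel with R_bot: R_bot‖R_L = (1.50 × 5.35) / (1.50 + 5.35) = 1.172 kΩ.
V_out = 46.2 × 1.172 / (9.51 + 1.172) = 46.2 × 1.172/10.68 = 5.07 V.
(Unloaded it would have been 6.29 V.)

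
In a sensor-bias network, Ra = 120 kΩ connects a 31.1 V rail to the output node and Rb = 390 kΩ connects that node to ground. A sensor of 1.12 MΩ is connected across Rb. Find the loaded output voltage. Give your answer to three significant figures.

The load sits in parallel with Rb: Rb‖R_L = (390 × 1120) / (390 + 1120) = 289.3 kΩ.
V_out = 31.1 × 289.3 / (120 + 289.3) = 31.1 × 289.3/409.3 = 22.0 V.

V_out ≈ 22.0 V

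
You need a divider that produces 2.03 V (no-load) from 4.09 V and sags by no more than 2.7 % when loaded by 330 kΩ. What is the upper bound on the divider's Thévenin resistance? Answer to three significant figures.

R_th ≤ 9.16 kΩ

Loading drop = R_th/(R_th + R_L) ≤ 0.0270, so R_th ≤ R_L · ε/(1−ε) = 330 kΩ × 0.0270/0.9730 = 9.16 kΩ.
(Any R1, R2 with R2/(R1+R2) = 0.496 and R1‖R2 ≤ 9.16 kΩ will meet the spec.)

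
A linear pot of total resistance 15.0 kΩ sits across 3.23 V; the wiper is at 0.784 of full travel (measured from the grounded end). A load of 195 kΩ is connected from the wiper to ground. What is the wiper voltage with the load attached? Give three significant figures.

The wiper splits the pot into (1−α)R = 3.240 kΩ above and αR = 11.76 kΩ below.
Lower section ‖ load = 11.09 kΩ.
V_wiper = 3.23 × 11.09/(3.240 + 11.09) = 2.50 V.

V ≈ 2.50 V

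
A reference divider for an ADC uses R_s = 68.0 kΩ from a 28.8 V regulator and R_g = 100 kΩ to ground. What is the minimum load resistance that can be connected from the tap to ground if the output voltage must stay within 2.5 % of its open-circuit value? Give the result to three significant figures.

R_L(min) ≈ 1.58 MΩ

Output resistance R_th = R_s‖R_g = (68.0 × 100)/168.0 = 40.48 kΩ.
The fractional drop is R_th/(R_th + R_L); requiring this ≤ 0.0250 gives R_L ≥ R_th(1/0.0250 − 1) = 40.48 × 39.00 = 1.58 MΩ.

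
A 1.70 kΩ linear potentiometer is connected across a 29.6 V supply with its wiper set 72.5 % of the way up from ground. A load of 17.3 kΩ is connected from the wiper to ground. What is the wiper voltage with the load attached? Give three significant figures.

V ≈ 21.0 V

The wiper splits the pot into (1−α)R = 467.5 Ω above and αR = 1232 Ω below.
Lower section ‖ load = 1151 Ω.
V_wiper = 29.6 × 1151/(467.5 + 1151) = 21.0 V.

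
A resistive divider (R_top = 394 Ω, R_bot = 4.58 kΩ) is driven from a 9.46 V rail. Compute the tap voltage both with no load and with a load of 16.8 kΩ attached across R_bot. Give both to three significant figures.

Unloaded: 8.71 V; loaded: 8.53 V

Open-circuit: V = 9.46 × 4580/(394 + 4580) = 8.71 V.
With the load, R_bot becomes R_bot‖R_L = 3599 Ω, so V = 9.46 × 3599/3993 = 8.53 V.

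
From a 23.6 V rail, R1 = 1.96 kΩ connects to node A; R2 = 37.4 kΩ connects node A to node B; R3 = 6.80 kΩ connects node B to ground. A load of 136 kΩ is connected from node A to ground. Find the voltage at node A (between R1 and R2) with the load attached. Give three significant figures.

V ≈ 22.3 V

Below node A the series string R2+R3 = 44.20 kΩ sits in parallel with the 136 kΩ load: 33.36 kΩ.
V_A = 23.6 × 33.36/(1.96 + 33.36) = 22.3 V.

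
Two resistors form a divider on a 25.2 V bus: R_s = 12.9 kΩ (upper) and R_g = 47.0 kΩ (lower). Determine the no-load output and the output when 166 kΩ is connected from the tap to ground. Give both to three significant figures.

Unloaded: 19.8 V; loaded: 18.6 V

Open-circuit: V = 25.2 × 47.0/(12.9 + 47.0) = 19.8 V.
With the load, R_g becomes R_g‖R_L = 36.63 kΩ, so V = 25.2 × 36.63/49.53 = 18.6 V.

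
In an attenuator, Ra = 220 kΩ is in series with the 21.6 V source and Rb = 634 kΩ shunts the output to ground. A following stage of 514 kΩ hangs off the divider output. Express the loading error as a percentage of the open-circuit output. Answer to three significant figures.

24.1 %

The divider's output (Thévenin) resistance is Ra‖Rb = 163.3 kΩ.
Fractional drop under load = R_th/(R_th + R_L) = 163.3 / (163.3 + 514) = 0.2411.
So the output falls by 24.1 %.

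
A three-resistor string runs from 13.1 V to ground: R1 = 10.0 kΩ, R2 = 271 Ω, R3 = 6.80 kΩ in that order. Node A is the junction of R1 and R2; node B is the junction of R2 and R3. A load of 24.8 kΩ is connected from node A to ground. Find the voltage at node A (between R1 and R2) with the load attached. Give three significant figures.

V ≈ 4.65 V

Below node A the series string R2+R3 = 7071 Ω sits in parallel with the 24800 Ω load: 5502 Ω.
V_A = 13.1 × 5502/(10000 + 5502) = 4.65 V.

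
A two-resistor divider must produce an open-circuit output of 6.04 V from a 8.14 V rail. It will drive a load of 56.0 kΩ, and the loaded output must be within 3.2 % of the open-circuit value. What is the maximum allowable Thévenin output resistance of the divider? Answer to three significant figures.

R_th ≤ 1.85 kΩ

Loading drop = R_th/(R_th + R_L) ≤ 0.0320, so R_th ≤ R_L · ε/(1−ε) = 56.0 kΩ × 0.0320/0.9680 = 1.85 kΩ.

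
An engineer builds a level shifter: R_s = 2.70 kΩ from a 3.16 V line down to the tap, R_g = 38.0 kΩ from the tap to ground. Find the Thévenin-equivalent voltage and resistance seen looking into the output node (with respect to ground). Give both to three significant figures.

V_th is the open-circuit tap voltage: 3.16 × 38.0/(2.70 + 38.0) = 2.95 V.
With the supply zeroed, R_s and R_g appear in parallel from the tap: R_th = R_s‖R_g = (2.70 × 38.0)/40.70 = 2.52 kΩ.

V_th = 2.95 V, R_th = 2.52 kΩ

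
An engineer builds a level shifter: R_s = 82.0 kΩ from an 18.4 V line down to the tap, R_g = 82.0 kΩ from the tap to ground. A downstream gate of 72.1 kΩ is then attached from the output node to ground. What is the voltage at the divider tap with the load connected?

The load sits in parallel with R_g: R_g‖R_L = (82.0 × 72.1) / (82.0 + 72.1) = 38.37 kΩ.
V_out = 18.4 × 38.37 / (82.0 + 38.37) = 18.4 × 38.37/120.4 = 5.86 V.

V_out ≈ 5.86 V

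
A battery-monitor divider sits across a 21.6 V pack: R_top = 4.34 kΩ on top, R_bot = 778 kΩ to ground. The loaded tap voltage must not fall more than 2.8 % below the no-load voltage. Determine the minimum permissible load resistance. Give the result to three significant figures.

R_L(min) ≈ 150 kΩ

Output resistance R_th = R_top‖R_bot = (4.34 × 778)/782.3 = 4.316 kΩ.
The fractional drop is R_th/(R_th + R_L); requiring this ≤ 0.0280 gives R_L ≥ R_th(1/0.0280 − 1) = 4.316 × 34.71 = 150 kΩ.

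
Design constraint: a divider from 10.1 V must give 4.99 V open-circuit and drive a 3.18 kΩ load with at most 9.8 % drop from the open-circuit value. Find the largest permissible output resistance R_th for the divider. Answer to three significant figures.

R_th ≤ 345 Ω

Loading drop = R_th/(R_th + R_L) ≤ 0.0980, so R_th ≤ R_L · ε/(1−ε) = 3.18 kΩ × 0.0980/0.9020 = 345 Ω.
(Any R1, R2 with R2/(R1+R2) = 0.494 and R1‖R2 ≤ 345 Ω will meet the spec.)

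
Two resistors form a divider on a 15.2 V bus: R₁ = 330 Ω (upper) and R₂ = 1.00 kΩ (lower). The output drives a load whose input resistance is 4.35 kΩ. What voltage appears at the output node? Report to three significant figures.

V_out ≈ 10.8 V

The load sits in parallel with R₂: R₂‖R_L = (1000 × 4350) / (1000 + 4350) = 813.1 Ω.
V_out = 15.2 × 813.1 / (330 + 813.1) = 15.2 × 813.1/1143 = 10.8 V.
(Unloaded it would have been 11.4 V.)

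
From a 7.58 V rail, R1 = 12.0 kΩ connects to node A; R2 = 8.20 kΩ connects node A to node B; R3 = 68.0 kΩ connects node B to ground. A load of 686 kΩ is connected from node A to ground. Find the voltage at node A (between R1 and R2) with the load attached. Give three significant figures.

V ≈ 6.45 V

Below node A the series string R2+R3 = 76.20 kΩ sits in parallel with the 686 kΩ load: 68.58 kΩ.
V_A = 7.58 × 68.58/(12.0 + 68.58) = 6.45 V.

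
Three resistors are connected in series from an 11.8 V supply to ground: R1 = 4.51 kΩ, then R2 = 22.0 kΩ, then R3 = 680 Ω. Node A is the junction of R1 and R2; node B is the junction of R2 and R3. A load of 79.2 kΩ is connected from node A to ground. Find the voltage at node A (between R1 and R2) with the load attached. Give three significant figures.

V ≈ 9.40 V

Below node A the series string R2+R3 = 22680 Ω sits in parallel with the 79200 Ω load: 17630 Ω.
V_A = 11.8 × 17630/(4510 + 17630) = 9.40 V.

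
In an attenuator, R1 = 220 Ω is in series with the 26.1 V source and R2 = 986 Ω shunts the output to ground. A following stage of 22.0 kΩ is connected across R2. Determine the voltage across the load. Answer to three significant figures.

V_out ≈ 21.2 V

The load sits in parallel with R2: R2‖R_L = (986 × 22000) / (986 + 22000) = 943.7 Ω.
V_out = 26.1 × 943.7 / (220 + 943.7) = 26.1 × 943.7/1164 = 21.2 V.
(Unloaded it would have been 21.3 V.)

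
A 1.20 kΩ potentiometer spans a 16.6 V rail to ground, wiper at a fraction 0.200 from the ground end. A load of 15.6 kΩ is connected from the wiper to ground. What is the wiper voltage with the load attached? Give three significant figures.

The wiper splits the pot into (1−α)R = 960.0 Ω above and αR = 240.0 Ω below.
Lower section ‖ load = 236.4 Ω.
V_wiper = 16.6 × 236.4/(960.0 + 236.4) = 3.28 V.

V ≈ 3.28 V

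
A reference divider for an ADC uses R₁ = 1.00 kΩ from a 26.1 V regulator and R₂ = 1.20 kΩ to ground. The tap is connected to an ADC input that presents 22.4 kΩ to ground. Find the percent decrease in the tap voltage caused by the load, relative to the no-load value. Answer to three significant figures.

2.38 %

The divider's output (Thévenin) resistance is R₁‖R₂ = 0.5455 kΩ.
Fractional drop under load = R_th/(R_th + R_L) = 0.5455 / (0.5455 + 22.4) = 0.02377.
So the output falls by 2.38 %.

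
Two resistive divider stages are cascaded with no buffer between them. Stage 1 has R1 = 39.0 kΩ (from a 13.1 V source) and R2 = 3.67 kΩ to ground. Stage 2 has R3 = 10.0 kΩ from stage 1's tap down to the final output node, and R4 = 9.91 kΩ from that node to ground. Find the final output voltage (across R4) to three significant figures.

V_out ≈ 0.480 V

Stage 2 presents R3+R4 = 19.91 kΩ as a load on stage 1's tap.
Stage 1's lower leg becomes R2‖(R3+R4) = 3.099 kΩ, so V_mid = 13.1 × 3.099/42.10 = 0.9643 V.
Stage 2 is itself unloaded: V_out = V_mid × R4/(R3+R4) = 0.9643 × 9.91/19.91 = 0.480 V.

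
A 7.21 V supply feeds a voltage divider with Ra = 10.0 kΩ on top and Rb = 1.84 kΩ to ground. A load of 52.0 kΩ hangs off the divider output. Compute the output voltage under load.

The load sits in parallel with Rb: Rb‖R_L = (1.84 × 52.0) / (1.84 + 52.0) = 1.777 kΩ.
V_out = 7.21 × 1.777 / (10.0 + 1.777) = 7.21 × 1.777/11.78 = 1.09 V.

V_out ≈ 1.09 V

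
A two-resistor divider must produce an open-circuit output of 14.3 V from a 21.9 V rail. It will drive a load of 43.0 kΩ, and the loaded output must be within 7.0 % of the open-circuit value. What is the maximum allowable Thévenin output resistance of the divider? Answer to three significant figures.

R_th ≤ 3.24 kΩ

Loading drop = R_th/(R_th + R_L) ≤ 0.0700, so R_th ≤ R_L · ε/(1−ε) = 43.0 kΩ × 0.0700/0.9300 = 3.24 kΩ.
(Any R1, R2 with R2/(R1+R2) = 0.653 and R1‖R2 ≤ 3.24 kΩ will meet the spec.)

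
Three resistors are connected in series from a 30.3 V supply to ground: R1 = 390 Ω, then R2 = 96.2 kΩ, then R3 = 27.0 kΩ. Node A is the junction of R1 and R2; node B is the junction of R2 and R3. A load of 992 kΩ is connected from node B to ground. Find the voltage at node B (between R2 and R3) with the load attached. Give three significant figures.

At node B, R3 is in parallel with the load: R3‖R_L = 26280 Ω.
Below node A the resistance is R2 + (R3‖R_L) = 122500 Ω, so V_A = 30.3 × 122500/122900 = 30.20 V.
Then V_B = V_A × (R3‖R_L)/(R2 + R3‖R_L) = 30.20 × 26280/122500 = 6.48 V.

V ≈ 6.48 V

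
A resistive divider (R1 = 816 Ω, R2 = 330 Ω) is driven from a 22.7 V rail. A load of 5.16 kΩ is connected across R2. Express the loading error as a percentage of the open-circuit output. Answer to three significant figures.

The divider's output (Thévenin) resistance is R1‖R2 = 235.0 Ω.
Fractional drop under load = R_th/(R_th + R_L) = 235.0 / (235.0 + 5160) = 0.04355.
So the output falls by 4.36 %.

4.36 %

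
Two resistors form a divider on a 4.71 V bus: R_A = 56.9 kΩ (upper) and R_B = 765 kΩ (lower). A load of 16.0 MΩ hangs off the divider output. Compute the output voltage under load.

The load sits in parallel with R_B: R_B‖R_L = (765 × 16000) / (765 + 16000) = 730.1 kΩ.
V_out = 4.71 × 730.1 / (56.9 + 730.1) = 4.71 × 730.1/787.0 = 4.37 V.
(Unloaded it would have been 4.38 V.)

V_out ≈ 4.37 V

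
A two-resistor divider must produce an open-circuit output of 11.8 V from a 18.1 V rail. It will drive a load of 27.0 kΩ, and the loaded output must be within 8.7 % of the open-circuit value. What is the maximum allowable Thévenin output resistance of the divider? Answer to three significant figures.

Loading drop = R_th/(R_th + R_L) ≤ 0.0870, so R_th ≤ R_L · ε/(1−ε) = 27.0 kΩ × 0.0870/0.9130 = 2.57 kΩ.
(Any R1, R2 with R2/(R1+R2) = 0.652 and R1‖R2 ≤ 2.57 kΩ will meet the spec.)

R_th ≤ 2.57 kΩ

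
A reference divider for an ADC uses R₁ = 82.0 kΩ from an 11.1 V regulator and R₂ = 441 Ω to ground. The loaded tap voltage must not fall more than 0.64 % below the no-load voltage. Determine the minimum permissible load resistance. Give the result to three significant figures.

R_L(min) ≈ 68.1 kΩ

Output resistance R_th = R₁‖R₂ = (82000 × 441)/82440 = 438.6 Ω.
The fractional drop is R_th/(R_th + R_L); requiring this ≤ 0.00640 gives R_L ≥ R_th(1/0.00640 − 1) = 438.6 × 155.2 = 68.1 kΩ.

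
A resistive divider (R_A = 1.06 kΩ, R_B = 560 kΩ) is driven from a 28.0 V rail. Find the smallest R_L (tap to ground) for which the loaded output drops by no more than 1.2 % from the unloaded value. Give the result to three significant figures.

R_L(min) ≈ 87.1 kΩ

Output resistance R_th = R_A‖R_B = (1.06 × 560)/561.1 = 1.058 kΩ.
The fractional drop is R_th/(R_th + R_L); requiring this ≤ 0.0120 gives R_L ≥ R_th(1/0.0120 − 1) = 1.058 × 82.33 = 87.1 kΩ.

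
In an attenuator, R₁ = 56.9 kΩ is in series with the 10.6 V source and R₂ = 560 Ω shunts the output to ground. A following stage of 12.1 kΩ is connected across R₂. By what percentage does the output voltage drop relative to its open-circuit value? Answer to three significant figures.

The divider's output (Thévenin) resistance is R₁‖R₂ = 554.5 Ω.
Fractional drop under load = R_th/(R_th + R_L) = 554.5 / (554.5 + 12100) = 0.04382.
So the output falls by 4.38 %.

4.38 %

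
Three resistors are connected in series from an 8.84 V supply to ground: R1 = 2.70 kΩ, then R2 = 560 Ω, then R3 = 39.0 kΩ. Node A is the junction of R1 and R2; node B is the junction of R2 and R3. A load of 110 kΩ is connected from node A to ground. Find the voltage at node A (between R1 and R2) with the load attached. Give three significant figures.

Below node A the series string R2+R3 = 39560 Ω sits in parallel with the 110000 Ω load: 29100 Ω.
V_A = 8.84 × 29100/(2700 + 29100) = 8.09 V.

V ≈ 8.09 V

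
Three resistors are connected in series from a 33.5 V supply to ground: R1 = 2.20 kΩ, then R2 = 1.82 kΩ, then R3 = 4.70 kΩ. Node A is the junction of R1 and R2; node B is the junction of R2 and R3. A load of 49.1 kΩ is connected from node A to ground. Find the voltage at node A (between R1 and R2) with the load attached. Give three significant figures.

V ≈ 24.2 V

Below node A the series string R2+R3 = 6.520 kΩ sits in parallel with the 49.1 kΩ load: 5.756 kΩ.
V_A = 33.5 × 5.756/(2.20 + 5.756) = 24.2 V.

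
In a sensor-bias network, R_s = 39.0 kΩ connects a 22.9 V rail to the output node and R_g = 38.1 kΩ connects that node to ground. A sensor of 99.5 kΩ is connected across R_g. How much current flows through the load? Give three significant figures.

I_L ≈ 0.0953 mA

R_g‖R_L = 27.55 kΩ; V_out = 22.9 × 27.55/66.55 = 9.480 V.
I_L = V_out / R_L = 9.480 / 99.5 kΩ = 0.0953 mA.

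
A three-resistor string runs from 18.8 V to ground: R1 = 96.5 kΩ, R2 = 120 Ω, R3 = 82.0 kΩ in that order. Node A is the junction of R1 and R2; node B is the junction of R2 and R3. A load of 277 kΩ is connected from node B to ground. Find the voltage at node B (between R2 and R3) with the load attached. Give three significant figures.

V ≈ 7.44 V

At node B, R3 is in parallel with the load: R3‖R_L = 63270 Ω.
Below node A the resistance is R2 + (R3‖R_L) = 63390 Ω, so V_A = 18.8 × 63390/159900 = 7.453 V.
Then V_B = V_A × (R3‖R_L)/(R2 + R3‖R_L) = 7.453 × 63270/63390 = 7.44 V.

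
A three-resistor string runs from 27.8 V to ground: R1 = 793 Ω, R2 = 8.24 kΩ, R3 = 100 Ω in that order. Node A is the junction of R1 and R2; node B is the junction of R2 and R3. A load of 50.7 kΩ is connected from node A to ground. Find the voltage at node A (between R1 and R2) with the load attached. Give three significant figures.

V ≈ 25.0 V

Below node A the series string R2+R3 = 8340 Ω sits in parallel with the 50700 Ω load: 7162 Ω.
V_A = 27.8 × 7162/(793 + 7162) = 25.0 V.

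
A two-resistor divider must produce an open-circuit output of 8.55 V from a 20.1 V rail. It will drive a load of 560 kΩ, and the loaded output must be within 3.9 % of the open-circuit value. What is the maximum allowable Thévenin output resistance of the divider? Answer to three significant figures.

Loading drop = R_th/(R_th + R_L) ≤ 0.0390, so R_th ≤ R_L · ε/(1−ε) = 560 kΩ × 0.0390/0.9610 = 22.7 kΩ.
(Any R1, R2 with R2/(R1+R2) = 0.425 and R1‖R2 ≤ 22.7 kΩ will meet the spec.)

R_th ≤ 22.7 kΩ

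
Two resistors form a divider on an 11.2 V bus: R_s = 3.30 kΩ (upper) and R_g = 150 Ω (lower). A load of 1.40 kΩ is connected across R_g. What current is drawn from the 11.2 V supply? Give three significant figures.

I ≈ 3.26 mA

R_g‖R_L = 135.5 Ω, so the source sees R_s + R_g‖R_L = 3435 Ω.
I = 11.2 V / 3435 Ω = 3.26 mA.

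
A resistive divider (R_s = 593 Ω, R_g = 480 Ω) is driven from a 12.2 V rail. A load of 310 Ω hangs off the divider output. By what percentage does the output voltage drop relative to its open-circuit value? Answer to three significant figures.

Unloaded V = 12.2 × 480/1073 = 5.458 V.
Loaded: R_g‖R_L = 188.4 Ω, giving V = 12.2 × 188.4/781.4 = 2.941 V.
Drop = (5.458 − 2.941) / 5.458 = 46.1 %.

46.1 %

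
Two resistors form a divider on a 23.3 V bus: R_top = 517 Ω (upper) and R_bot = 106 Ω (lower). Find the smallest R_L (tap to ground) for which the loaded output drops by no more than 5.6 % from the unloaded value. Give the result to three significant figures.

R_L(min) ≈ 1.48 kΩ

Output resistance R_th = R_top‖R_bot = (517 × 106)/623.0 = 87.96 Ω.
The fractional drop is R_th/(R_th + R_L); requiring this ≤ 0.0560 gives R_L ≥ R_th(1/0.0560 − 1) = 87.96 × 16.86 = 1.48 kΩ.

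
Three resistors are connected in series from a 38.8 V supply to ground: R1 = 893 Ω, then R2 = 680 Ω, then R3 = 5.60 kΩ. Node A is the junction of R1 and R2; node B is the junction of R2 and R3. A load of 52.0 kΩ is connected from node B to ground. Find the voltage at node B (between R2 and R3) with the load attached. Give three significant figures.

V ≈ 29.6 V

At node B, R3 is in parallel with the load: R3‖R_L = 5056 Ω.
Below node A the resistance is R2 + (R3‖R_L) = 5736 Ω, so V_A = 38.8 × 5736/6629 = 33.57 V.
Then V_B = V_A × (R3‖R_L)/(R2 + R3‖R_L) = 33.57 × 5056/5736 = 29.6 V.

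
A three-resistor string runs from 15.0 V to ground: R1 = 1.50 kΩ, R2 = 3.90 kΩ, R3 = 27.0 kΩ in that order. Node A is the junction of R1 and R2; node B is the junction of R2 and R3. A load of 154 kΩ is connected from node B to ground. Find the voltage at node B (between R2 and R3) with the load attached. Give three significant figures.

V ≈ 12.1 V

At node B, R3 is in parallel with the load: R3‖R_L = 22.97 kΩ.
Below node A the resistance is R2 + (R3‖R_L) = 26.87 kΩ, so V_A = 15.0 × 26.87/28.37 = 14.21 V.
Then V_B = V_A × (R3‖R_L)/(R2 + R3‖R_L) = 14.21 × 22.97/26.87 = 12.1 V.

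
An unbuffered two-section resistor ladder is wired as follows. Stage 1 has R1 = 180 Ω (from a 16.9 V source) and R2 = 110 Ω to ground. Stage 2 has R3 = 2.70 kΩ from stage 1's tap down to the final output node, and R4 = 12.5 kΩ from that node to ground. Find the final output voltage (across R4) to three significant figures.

V_out ≈ 5.25 V

Stage 2 presents R3+R4 = 15200 Ω as a load on stage 1's tap.
Stage 1's lower leg becomes R2‖(R3+R4) = 109.2 Ω, so V_mid = 16.9 × 109.2/289.2 = 6.382 V.
Stage 2 is itself unloaded: V_out = V_mid × R4/(R3+R4) = 6.382 × 12500/15200 = 5.25 V.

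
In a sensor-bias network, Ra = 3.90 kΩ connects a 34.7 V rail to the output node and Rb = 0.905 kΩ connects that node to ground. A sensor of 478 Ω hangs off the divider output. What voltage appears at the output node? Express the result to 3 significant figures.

V_out ≈ 2.58 V

The load sits in parallel with Rb: Rb‖R_L = (905 × 478) / (905 + 478) = 312.8 Ω.
V_out = 34.7 × 312.8 / (3900 + 312.8) = 34.7 × 312.8/4213 = 2.58 V.
(Unloaded it would have been 6.54 V.)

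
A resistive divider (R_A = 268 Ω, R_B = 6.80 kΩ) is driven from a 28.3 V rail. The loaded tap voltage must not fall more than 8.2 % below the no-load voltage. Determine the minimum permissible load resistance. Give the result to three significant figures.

Output resistance R_th = R_A‖R_B = (268 × 6800)/7068 = 257.8 Ω.
The fractional drop is R_th/(R_th + R_L); requiring this ≤ 0.0820 gives R_L ≥ R_th(1/0.0820 − 1) = 257.8 × 11.20 = 2.89 kΩ.

R_L(min) ≈ 2.89 kΩ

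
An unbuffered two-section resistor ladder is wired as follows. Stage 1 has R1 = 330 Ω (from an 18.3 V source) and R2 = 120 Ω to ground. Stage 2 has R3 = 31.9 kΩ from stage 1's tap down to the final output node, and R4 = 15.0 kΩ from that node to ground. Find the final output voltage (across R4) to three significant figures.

V_out ≈ 1.56 V

Stage 2 presents R3+R4 = 46900 Ω as a load on stage 1's tap.
Stage 1's lower leg becomes R2‖(R3+R4) = 119.7 Ω, so V_mid = 18.3 × 119.7/449.7 = 4.871 V.
Stage 2 is itself unloaded: V_out = V_mid × R4/(R3+R4) = 4.871 × 15000/46900 = 1.56 V.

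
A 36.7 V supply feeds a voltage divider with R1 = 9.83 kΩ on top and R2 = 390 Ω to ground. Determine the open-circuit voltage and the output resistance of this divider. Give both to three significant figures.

V_th is the open-circuit tap voltage: 36.7 × 390/(9830 + 390) = 1.40 V.
With the supply zeroed, R1 and R2 appear in parallel from the tap: R_th = R1‖R2 = (9830 × 390)/10220 = 375 Ω.

V_th = 1.40 V, R_th = 375 Ω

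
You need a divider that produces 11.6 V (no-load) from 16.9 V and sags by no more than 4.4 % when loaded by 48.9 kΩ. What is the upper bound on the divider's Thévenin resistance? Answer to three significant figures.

R_th ≤ 2.25 kΩ

Loading drop = R_th/(R_th + R_L) ≤ 0.0440, so R_th ≤ R_L · ε/(1−ε) = 48.9 kΩ × 0.0440/0.9560 = 2.25 kΩ.
(Any R1, R2 with R2/(R1+R2) = 0.686 and R1‖R2 ≤ 2.25 kΩ will meet the spec.)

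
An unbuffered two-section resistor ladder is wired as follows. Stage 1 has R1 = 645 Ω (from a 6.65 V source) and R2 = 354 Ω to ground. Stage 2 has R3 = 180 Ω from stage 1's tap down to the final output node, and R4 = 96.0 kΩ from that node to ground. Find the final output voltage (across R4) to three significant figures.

V_out ≈ 2.35 V

Stage 2 presents R3+R4 = 96180 Ω as a load on stage 1's tap.
Stage 1's lower leg becomes R2‖(R3+R4) = 352.7 Ω, so V_mid = 6.65 × 352.7/997.7 = 2.351 V.
Stage 2 is itself unloaded: V_out = V_mid × R4/(R3+R4) = 2.351 × 96000/96180 = 2.35 V.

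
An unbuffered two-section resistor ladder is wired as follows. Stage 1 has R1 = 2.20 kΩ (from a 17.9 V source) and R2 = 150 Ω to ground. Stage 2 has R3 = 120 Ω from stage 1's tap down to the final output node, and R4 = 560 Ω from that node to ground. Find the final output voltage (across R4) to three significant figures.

V_out ≈ 0.780 V

Stage 2 presents R3+R4 = 680.0 Ω as a load on stage 1's tap.
Stage 1's lower leg becomes R2‖(R3+R4) = 122.9 Ω, so V_mid = 17.9 × 122.9/2323 = 0.9470 V.
Stage 2 is itself unloaded: V_out = V_mid × R4/(R3+R4) = 0.9470 × 560/680.0 = 0.780 V.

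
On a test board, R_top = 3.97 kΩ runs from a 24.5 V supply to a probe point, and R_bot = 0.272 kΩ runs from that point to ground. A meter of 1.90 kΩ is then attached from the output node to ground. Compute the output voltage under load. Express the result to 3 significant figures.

The load sits in parallel with R_bot: R_bot‖R_L = (272 × 1900) / (272 + 1900) = 237.9 Ω.
V_out = 24.5 × 237.9 / (3970 + 237.9) = 24.5 × 237.9/4208 = 1.39 V.

V_out ≈ 1.39 V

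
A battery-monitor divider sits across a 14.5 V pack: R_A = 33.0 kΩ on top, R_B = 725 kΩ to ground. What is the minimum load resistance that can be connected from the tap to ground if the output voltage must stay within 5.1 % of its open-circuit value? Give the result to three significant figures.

Output resistance R_th = R_A‖R_B = (33.0 × 725)/758.0 = 31.56 kΩ.
The fractional drop is R_th/(R_th + R_L); requiring this ≤ 0.0510 gives R_L ≥ R_th(1/0.0510 − 1) = 31.56 × 18.61 = 587 kΩ.

R_L(min) ≈ 587 kΩ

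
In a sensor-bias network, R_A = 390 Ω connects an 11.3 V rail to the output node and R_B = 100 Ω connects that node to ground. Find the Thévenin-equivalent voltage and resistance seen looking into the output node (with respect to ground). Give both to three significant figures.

V_th is the open-circuit tap voltage: 11.3 × 100/(390 + 100) = 2.31 V.
With the supply zeroed, R_A and R_B appear in parallel from the tap: R_th = R_A‖R_B = (390 × 100)/490.0 = 79.6 Ω.

V_th = 2.31 V, R_th = 79.6 Ω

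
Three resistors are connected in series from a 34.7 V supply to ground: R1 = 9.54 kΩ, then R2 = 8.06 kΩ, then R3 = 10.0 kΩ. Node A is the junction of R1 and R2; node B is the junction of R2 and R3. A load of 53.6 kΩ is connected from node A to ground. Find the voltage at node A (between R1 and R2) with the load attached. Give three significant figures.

V ≈ 20.3 V

Below node A the series string R2+R3 = 18.06 kΩ sits in parallel with the 53.6 kΩ load: 13.51 kΩ.
V_A = 34.7 × 13.51/(9.54 + 13.51) = 20.3 V.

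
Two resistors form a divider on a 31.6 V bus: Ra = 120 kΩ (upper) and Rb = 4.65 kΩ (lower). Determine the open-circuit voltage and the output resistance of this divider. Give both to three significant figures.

V_th is the open-circuit tap voltage: 31.6 × 4.65/(120 + 4.65) = 1.18 V.
With the supply zeroed, Ra and Rb appear in parallel from the tap: R_th = Ra‖Rb = (120 × 4.65)/124.7 = 4.48 kΩ.

V_th = 1.18 V, R_th = 4.48 kΩ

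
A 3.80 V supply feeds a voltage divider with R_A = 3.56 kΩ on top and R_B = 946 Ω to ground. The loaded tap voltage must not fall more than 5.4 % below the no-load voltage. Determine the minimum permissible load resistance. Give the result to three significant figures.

Output resistance R_th = R_A‖R_B = (3560 × 946)/4506 = 747.4 Ω.
The fractional drop is R_th/(R_th + R_L); requiring this ≤ 0.0540 gives R_L ≥ R_th(1/0.0540 − 1) = 747.4 × 17.52 = 13.1 kΩ.

R_L(min) ≈ 13.1 kΩ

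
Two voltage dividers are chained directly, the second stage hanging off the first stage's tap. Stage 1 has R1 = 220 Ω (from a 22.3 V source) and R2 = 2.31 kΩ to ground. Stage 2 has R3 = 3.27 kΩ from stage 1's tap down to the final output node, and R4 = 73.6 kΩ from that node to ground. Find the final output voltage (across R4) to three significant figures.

Stage 2 presents R3+R4 = 76870 Ω as a load on stage 1's tap.
Stage 1's lower leg becomes R2‖(R3+R4) = 2243 Ω, so V_mid = 22.3 × 2243/2463 = 20.31 V.
Stage 2 is itself unloaded: V_out = V_mid × R4/(R3+R4) = 20.31 × 73600/76870 = 19.4 V.

V_out ≈ 19.4 V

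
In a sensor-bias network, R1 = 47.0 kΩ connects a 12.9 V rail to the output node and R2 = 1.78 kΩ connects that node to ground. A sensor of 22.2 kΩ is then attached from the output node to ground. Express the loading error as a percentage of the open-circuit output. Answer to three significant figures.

The divider's output (Thévenin) resistance is R1‖R2 = 1.715 kΩ.
Fractional drop under load = R_th/(R_th + R_L) = 1.715 / (1.715 + 22.2) = 0.07171.
So the output falls by 7.17 %.

7.17 %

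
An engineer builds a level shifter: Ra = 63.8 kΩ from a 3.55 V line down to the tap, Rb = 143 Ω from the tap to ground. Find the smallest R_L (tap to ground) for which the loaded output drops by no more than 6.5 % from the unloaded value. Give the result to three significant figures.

Output resistance R_th = Ra‖Rb = (63800 × 143)/63940 = 142.7 Ω.
The fractional drop is R_th/(R_th + R_L); requiring this ≤ 0.0650 gives R_L ≥ R_th(1/0.0650 − 1) = 142.7 × 14.38 = 2.05 kΩ.

R_L(min) ≈ 2.05 kΩ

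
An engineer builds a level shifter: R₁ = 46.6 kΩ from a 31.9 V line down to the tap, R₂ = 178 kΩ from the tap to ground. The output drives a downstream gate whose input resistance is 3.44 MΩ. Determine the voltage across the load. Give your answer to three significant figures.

The load sits in parallel with R₂: R₂‖R_L = (178 × 3440) / (178 + 3440) = 169.2 kΩ.
V_out = 31.9 × 169.2 / (46.6 + 169.2) = 31.9 × 169.2/215.8 = 25.0 V.

V_out ≈ 25.0 V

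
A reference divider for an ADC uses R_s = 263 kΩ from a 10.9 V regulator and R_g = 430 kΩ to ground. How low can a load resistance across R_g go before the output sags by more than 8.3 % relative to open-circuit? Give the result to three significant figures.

R_L(min) ≈ 1.80 MΩ

Output resistance R_th = R_s‖R_g = (263 × 430)/693.0 = 163.2 kΩ.
The fractional drop is R_th/(R_th + R_L); requiring this ≤ 0.0830 gives R_L ≥ R_th(1/0.0830 − 1) = 163.2 × 11.05 = 1.80 MΩ.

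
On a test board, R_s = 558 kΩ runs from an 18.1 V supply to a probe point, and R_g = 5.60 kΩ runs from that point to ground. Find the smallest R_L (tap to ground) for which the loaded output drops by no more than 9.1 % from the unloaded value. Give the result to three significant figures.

Output resistance R_th = R_s‖R_g = (558 × 5.60)/563.6 = 5.544 kΩ.
The fractional drop is R_th/(R_th + R_L); requiring this ≤ 0.0910 gives R_L ≥ R_th(1/0.0910 − 1) = 5.544 × 9.989 = 55.4 kΩ.

R_L(min) ≈ 55.4 kΩ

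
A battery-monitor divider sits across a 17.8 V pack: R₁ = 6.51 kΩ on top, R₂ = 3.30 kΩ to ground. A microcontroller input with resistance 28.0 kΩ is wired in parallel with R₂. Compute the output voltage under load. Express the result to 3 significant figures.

V_out ≈ 5.55 V

The load sits in parallel with R₂: R₂‖R_L = (3.30 × 28.0) / (3.30 + 28.0) = 2.952 kΩ.
V_out = 17.8 × 2.952 / (6.51 + 2.952) = 17.8 × 2.952/9.462 = 5.55 V.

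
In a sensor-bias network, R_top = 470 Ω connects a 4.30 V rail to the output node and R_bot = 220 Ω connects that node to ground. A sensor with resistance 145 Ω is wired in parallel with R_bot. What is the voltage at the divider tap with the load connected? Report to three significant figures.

V_out ≈ 0.674 V

The load sits in parallel with R_bot: R_bot‖R_L = (220 × 145) / (220 + 145) = 87.40 Ω.
V_out = 4.30 × 87.40 / (470 + 87.40) = 4.30 × 87.40/557.4 = 0.674 V.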